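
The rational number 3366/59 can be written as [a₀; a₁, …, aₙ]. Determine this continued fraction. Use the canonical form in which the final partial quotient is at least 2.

3366 = 57·59 + 3, so a_0 = 57
59 = 19·3 + 2, so a_1 = 19
3 = 1·2 + 1, so a_2 = 1
2 = 2·1 + 0, so a_3 = 2

[57; 19, 1, 2]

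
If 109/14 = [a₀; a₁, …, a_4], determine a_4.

Repeatedly divide and take the remainder:
109 ÷ 14 → quotient 7, remainder 11
14 ÷ 11 → quotient 1, remainder 3
11 ÷ 3 → quotient 3, remainder 2
3 ÷ 2 → quotient 1, remainder 1
2 ÷ 1 → quotient 2, remainder 0

2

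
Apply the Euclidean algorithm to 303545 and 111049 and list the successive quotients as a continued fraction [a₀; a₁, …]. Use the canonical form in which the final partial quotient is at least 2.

⌊303545/111049⌋ = 2, remainder 81447
⌊111049/81447⌋ = 1, remainder 29602
⌊81447/29602⌋ = 2, remainder 22243
⌊29602/22243⌋ = 1, remainder 7359
⌊22243/7359⌋ = 3, remainder 166
⌊7359/166⌋ = 44, remainder 55
⌊166/55⌋ = 3, remainder 1
⌊55/1⌋ = 55, remainder 0

[2; 1, 2, 1, 3, 44, 3, 55]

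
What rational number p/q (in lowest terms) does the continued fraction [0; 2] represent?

1/2

Start with 2.
0 + 1/(2/1) = 0 + 1/2 = 1/2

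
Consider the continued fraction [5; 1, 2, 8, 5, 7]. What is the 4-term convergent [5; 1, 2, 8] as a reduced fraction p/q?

Build up convergents one term at a time:
a_0 = 5: 5/1
a_1 = 1: 6/1
a_2 = 2: 17/3
a_3 = 8: 142/25

142/25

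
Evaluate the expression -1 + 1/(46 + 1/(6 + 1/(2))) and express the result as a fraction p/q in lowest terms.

-587/600

Build up convergents one term at a time:
a_0 = -1: -1/1
a_1 = 46: -45/46
a_2 = 6: -271/277
a_3 = 2: -587/600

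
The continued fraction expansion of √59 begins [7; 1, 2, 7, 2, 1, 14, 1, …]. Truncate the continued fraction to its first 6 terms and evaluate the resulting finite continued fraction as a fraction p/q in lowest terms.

530/69

a_0 = 7: 7/1
a_1 = 1: 8/1
a_2 = 2: 23/3
a_3 = 7: 169/22
a_4 = 2: 361/47
a_5 = 1: 530/69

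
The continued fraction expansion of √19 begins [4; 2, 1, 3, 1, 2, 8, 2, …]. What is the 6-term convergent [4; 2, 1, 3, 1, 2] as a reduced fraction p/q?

Compute successive convergents:
a_0 = 4: 4/1
a_1 = 2: 9/2
a_2 = 1: 13/3
a_3 = 3: 48/11
a_4 = 1: 61/14
a_5 = 2: 170/39

170/39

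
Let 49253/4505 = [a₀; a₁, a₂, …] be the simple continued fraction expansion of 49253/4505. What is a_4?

49253 = 10·4505 + 4203, so a_0 = 10
4505 = 1·4203 + 302, so a_1 = 1
4203 = 13·302 + 277, so a_2 = 13
302 = 1·277 + 25, so a_3 = 1
277 = 11·25 + 2, so a_4 = 11

11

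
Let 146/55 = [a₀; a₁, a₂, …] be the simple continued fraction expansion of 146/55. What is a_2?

Run the Euclidean algorithm, recording each quotient:
⌊146/55⌋ = 2, remainder 36
⌊55/36⌋ = 1, remainder 19
⌊36/19⌋ = 1, remainder 17

1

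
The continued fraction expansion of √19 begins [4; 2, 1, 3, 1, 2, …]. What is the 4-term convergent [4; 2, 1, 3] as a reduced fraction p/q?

Build up convergents one term at a time:
a_0 = 4: 4/1
a_1 = 2: 9/2
a_2 = 1: 13/3
a_3 = 3: 48/11

48/11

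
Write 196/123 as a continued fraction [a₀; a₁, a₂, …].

⌊196/123⌋ = 1, remainder 73
⌊123/73⌋ = 1, remainder 50
⌊73/50⌋ = 1, remainder 23
⌊50/23⌋ = 2, remainder 4
⌊23/4⌋ = 5, remainder 3
⌊4/3⌋ = 1, remainder 1
⌊3/1⌋ = 3, remainder 0

[1; 1, 1, 2, 5, 1, 3]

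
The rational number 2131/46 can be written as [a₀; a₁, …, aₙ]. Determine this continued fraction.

[46; 3, 15]

2131 ÷ 46 → quotient 46, remainder 15
46 ÷ 15 → quotient 3, remainder 1
15 ÷ 1 → quotient 15, remainder 0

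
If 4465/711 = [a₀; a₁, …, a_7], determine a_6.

4465 = 6·711 + 199, so a_0 = 6
711 = 3·199 + 114, so a_1 = 3
199 = 1·114 + 85, so a_2 = 1
114 = 1·85 + 29, so a_3 = 1
85 = 2·29 + 27, so a_4 = 2
29 = 1·27 + 2, so a_5 = 1
27 = 13·2 + 1, so a_6 = 13

13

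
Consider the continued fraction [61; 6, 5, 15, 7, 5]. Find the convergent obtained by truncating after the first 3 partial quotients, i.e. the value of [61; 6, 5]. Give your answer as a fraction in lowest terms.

1896/31

a_0 = 61: 61/1
a_1 = 6: 367/6
a_2 = 5: 1896/31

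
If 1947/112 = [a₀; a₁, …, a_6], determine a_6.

8

1947 = 17·112 + 43, so a_0 = 17
112 = 2·43 + 26, so a_1 = 2
43 = 1·26 + 17, so a_2 = 1
26 = 1·17 + 9, so a_3 = 1
17 = 1·9 + 8, so a_4 = 1
9 = 1·8 + 1, so a_5 = 1
8 = 8·1 + 0, so a_6 = 8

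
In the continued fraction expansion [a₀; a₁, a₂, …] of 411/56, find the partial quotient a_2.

411 = 7·56 + 19, so a_0 = 7
56 = 2·19 + 18, so a_1 = 2
19 = 1·18 + 1, so a_2 = 1

1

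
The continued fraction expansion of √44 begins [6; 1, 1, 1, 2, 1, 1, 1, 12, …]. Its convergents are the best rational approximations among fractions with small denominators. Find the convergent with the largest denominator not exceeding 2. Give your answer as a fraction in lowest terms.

List convergents until the denominator exceeds the bound:
a_0 = 6: 6/1  (≤ bound)
a_1 = 1: 7/1  (≤ bound)
a_2 = 1: 13/2  (≤ bound)
a_3 = 1: 20/3  (> 2, stop)

13/2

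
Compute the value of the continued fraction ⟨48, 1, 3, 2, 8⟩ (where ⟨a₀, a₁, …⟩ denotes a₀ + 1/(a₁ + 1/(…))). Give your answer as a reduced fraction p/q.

Start with 8.
2 + 1/(8/1) = 2 + 1/8 = 17/8
3 + 1/(17/8) = 3 + 8/17 = 59/17
1 + 1/(59/17) = 1 + 17/59 = 76/59
48 + 1/(76/59) = 48 + 59/76 = 3707/76

3707/76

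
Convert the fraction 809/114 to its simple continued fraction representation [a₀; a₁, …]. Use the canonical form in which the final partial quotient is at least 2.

809 ÷ 114 → quotient 7, remainder 11
114 ÷ 11 → quotient 10, remainder 4
11 ÷ 4 → quotient 2, remainder 3
4 ÷ 3 → quotient 1, remainder 1
3 ÷ 1 → quotient 3, remainder 0

[7; 10, 2, 1, 3]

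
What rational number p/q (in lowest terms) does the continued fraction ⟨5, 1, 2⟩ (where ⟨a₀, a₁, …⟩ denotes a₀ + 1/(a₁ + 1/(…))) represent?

Start with 2.
1 + 1/(2/1) = 1 + 1/2 = 3/2
5 + 1/(3/2) = 5 + 2/3 = 17/3

17/3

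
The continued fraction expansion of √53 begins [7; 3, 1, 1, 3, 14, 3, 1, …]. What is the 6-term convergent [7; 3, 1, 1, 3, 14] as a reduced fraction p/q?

2599/357

Compute successive convergents:
a_0 = 7: 7/1
a_1 = 3: 22/3
a_2 = 1: 29/4
a_3 = 1: 51/7
a_4 = 3: 182/25
a_5 = 14: 2599/357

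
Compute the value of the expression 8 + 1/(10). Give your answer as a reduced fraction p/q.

a_0 = 8: 8/1
a_1 = 10: 81/10

81/10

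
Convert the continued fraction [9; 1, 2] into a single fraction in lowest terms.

29/3

Use the convergent recurrence hₖ = aₖ·hₖ₋₁ + hₖ₋₂ (and likewise for the denominators kₖ):
a_0 = 9: 9/1
a_1 = 1: 10/1
a_2 = 2: 29/3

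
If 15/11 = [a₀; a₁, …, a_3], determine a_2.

1

⌊15/11⌋ = 1, remainder 4
⌊11/4⌋ = 2, remainder 3
⌊4/3⌋ = 1, remainder 1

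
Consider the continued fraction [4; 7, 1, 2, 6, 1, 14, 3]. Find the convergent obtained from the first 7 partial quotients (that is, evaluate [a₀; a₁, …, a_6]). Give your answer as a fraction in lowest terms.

a_0 = 4: 4/1
a_1 = 7: 29/7
a_2 = 1: 33/8
a_3 = 2: 95/23
a_4 = 6: 603/146
a_5 = 1: 698/169
a_6 = 14: 10375/2512

10375/2512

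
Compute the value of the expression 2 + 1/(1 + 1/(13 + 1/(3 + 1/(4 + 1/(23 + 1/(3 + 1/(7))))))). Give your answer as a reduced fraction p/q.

Starting at the tail and folding back:
Start with 7.
3 + 1/(7/1) = 3 + 1/7 = 22/7
23 + 1/(22/7) = 23 + 7/22 = 513/22
4 + 1/(513/22) = 4 + 22/513 = 2074/513
3 + 1/(2074/513) = 3 + 513/2074 = 6735/2074
13 + 1/(6735/2074) = 13 + 2074/6735 = 89629/6735
1 + 1/(89629/6735) = 1 + 6735/89629 = 96364/89629
2 + 1/(96364/89629) = 2 + 89629/96364 = 282357/96364

282357/96364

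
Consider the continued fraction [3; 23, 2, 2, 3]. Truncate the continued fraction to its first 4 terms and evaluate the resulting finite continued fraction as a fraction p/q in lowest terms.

356/117

Start with 2.
2 + 1/(2/1) = 2 + 1/2 = 5/2
23 + 1/(5/2) = 23 + 2/5 = 117/5
3 + 1/(117/5) = 3 + 5/117 = 356/117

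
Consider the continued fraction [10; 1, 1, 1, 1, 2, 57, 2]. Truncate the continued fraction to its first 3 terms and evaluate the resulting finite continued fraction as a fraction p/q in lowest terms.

a_0 = 10: 10/1
a_1 = 1: 11/1
a_2 = 1: 21/2

21/2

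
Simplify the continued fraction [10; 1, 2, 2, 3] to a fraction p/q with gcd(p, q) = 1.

Start with 3.
2 + 1/(3/1) = 2 + 1/3 = 7/3
2 + 1/(7/3) = 2 + 3/7 = 17/7
1 + 1/(17/7) = 1 + 7/17 = 24/17
10 + 1/(24/17) = 10 + 17/24 = 257/24

257/24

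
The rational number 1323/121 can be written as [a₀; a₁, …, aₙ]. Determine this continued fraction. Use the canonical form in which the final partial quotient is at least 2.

Apply division with remainder until the remainder is 0:
⌊1323/121⌋ = 10, remainder 113
⌊121/113⌋ = 1, remainder 8
⌊113/8⌋ = 14, remainder 1
⌊8/1⌋ = 8, remainder 0

[10; 1, 14, 8]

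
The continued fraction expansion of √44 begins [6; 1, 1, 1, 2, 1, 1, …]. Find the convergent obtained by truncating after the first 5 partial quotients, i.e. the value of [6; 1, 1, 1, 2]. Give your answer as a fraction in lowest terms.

Build up convergents one term at a time:
a_0 = 6: 6/1
a_1 = 1: 7/1
a_2 = 1: 13/2
a_3 = 1: 20/3
a_4 = 2: 53/8

53/8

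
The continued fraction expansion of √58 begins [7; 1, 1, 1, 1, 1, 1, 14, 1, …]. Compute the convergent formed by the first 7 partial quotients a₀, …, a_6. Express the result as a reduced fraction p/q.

Start with 1.
1 + 1/(1/1) = 1 + 1/1 = 2/1
1 + 1/(2/1) = 1 + 1/2 = 3/2
1 + 1/(3/2) = 1 + 2/3 = 5/3
1 + 1/(5/3) = 1 + 3/5 = 8/5
1 + 1/(8/5) = 1 + 5/8 = 13/8
7 + 1/(13/8) = 7 + 8/13 = 99/13

99/13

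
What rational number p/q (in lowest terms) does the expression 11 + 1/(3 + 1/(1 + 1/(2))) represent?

Start with 2.
1 + 1/(2/1) = 1 + 1/2 = 3/2
3 + 1/(3/2) = 3 + 2/3 = 11/3
11 + 1/(11/3) = 11 + 3/11 = 124/11

124/11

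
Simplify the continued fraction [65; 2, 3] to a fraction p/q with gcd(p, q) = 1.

458/7

a_0 = 65: 65/1
a_1 = 2: 131/2
a_2 = 3: 458/7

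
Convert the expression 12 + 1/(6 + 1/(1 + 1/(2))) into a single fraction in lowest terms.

243/20

Compute successive convergents:
a_0 = 12: 12/1
a_1 = 6: 73/6
a_2 = 1: 85/7
a_3 = 2: 243/20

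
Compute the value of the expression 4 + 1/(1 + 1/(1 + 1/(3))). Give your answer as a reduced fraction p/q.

Start with 3.
1 + 1/(3/1) = 1 + 1/3 = 4/3
1 + 1/(4/3) = 1 + 3/4 = 7/4
4 + 1/(7/4) = 4 + 4/7 = 32/7

32/7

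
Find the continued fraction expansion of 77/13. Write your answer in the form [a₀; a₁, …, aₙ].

Apply division with remainder until the remainder is 0:
⌊77/13⌋ = 5, remainder 12
⌊13/12⌋ = 1, remainder 1
⌊12/1⌋ = 12, remainder 0

[5; 1, 12]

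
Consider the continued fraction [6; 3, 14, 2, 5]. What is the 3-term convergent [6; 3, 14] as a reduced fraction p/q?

a_0 = 6: 6/1
a_1 = 3: 19/3
a_2 = 14: 272/43

272/43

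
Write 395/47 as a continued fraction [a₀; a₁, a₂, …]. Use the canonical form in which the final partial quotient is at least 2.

395 = 8·47 + 19, so a_0 = 8
47 = 2·19 + 9, so a_1 = 2
19 = 2·9 + 1, so a_2 = 2
9 = 9·1 + 0, so a_3 = 9

[8; 2, 2, 9]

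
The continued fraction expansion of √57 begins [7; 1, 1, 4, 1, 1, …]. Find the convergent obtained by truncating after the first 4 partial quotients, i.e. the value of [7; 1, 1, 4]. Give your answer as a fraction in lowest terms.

a_0 = 7: 7/1
a_1 = 1: 8/1
a_2 = 1: 15/2
a_3 = 4: 68/9

68/9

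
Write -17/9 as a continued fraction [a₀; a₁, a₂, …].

[-2; 9]

Run the Euclidean algorithm, recording each quotient:
-17 ÷ 9 → quotient -2, remainder 1
9 ÷ 1 → quotient 9, remainder 0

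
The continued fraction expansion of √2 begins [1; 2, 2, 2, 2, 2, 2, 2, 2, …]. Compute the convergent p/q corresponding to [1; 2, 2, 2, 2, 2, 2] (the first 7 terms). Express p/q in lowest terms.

Compute successive convergents:
a_0 = 1: 1/1
a_1 = 2: 3/2
a_2 = 2: 7/5
a_3 = 2: 17/12
a_4 = 2: 41/29
a_5 = 2: 99/70
a_6 = 2: 239/169

239/169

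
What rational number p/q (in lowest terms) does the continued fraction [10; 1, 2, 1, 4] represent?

Start with 4.
1 + 1/(4/1) = 1 + 1/4 = 5/4
2 + 1/(5/4) = 2 + 4/5 = 14/5
1 + 1/(14/5) = 1 + 5/14 = 19/14
10 + 1/(19/14) = 10 + 14/19 = 204/19

204/19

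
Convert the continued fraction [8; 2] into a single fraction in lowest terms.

Build up convergents one term at a time:
a_0 = 8: 8/1
a_1 = 2: 17/2

17/2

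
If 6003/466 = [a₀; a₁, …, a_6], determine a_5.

1

6003 = 12·466 + 411, so a_0 = 12
466 = 1·411 + 55, so a_1 = 1
411 = 7·55 + 26, so a_2 = 7
55 = 2·26 + 3, so a_3 = 2
26 = 8·3 + 2, so a_4 = 8
3 = 1·2 + 1, so a_5 = 1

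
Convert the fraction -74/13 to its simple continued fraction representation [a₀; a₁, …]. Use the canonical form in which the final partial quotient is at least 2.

Run the Euclidean algorithm, recording each quotient:
-74 = -6·13 + 4, so a_0 = -6
13 = 3·4 + 1, so a_1 = 3
4 = 4·1 + 0, so a_2 = 4

[-6; 3, 4]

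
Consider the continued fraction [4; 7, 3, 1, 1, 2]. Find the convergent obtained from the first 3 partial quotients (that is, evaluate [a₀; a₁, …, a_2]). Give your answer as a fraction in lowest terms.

91/22

Use the convergent recurrence hₖ = aₖ·hₖ₋₁ + hₖ₋₂ (and likewise for the denominators kₖ):
a_0 = 4: 4/1
a_1 = 7: 29/7
a_2 = 3: 91/22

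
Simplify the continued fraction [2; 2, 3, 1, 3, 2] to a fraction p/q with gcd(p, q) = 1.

Start with 2.
3 + 1/(2/1) = 3 + 1/2 = 7/2
1 + 1/(7/2) = 1 + 2/7 = 9/7
3 + 1/(9/7) = 3 + 7/9 = 34/9
2 + 1/(34/9) = 2 + 9/34 = 77/34
2 + 1/(77/34) = 2 + 34/77 = 188/77

188/77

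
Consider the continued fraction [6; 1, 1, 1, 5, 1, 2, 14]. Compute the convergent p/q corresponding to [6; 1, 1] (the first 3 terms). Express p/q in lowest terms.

13/2

a_0 = 6: 6/1
a_1 = 1: 7/1
a_2 = 1: 13/2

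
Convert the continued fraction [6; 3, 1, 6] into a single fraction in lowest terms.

169/27

a_0 = 6: 6/1
a_1 = 3: 19/3
a_2 = 1: 25/4
a_3 = 6: 169/27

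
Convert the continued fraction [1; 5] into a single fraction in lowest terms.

Start with 5.
1 + 1/(5/1) = 1 + 1/5 = 6/5

6/5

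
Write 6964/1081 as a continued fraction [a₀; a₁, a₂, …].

[6; 2, 3, 1, 4, 1, 2, 7]

⌊6964/1081⌋ = 6, remainder 478
⌊1081/478⌋ = 2, remainder 125
⌊478/125⌋ = 3, remainder 103
⌊125/103⌋ = 1, remainder 22
⌊103/22⌋ = 4, remainder 15
⌊22/15⌋ = 1, remainder 7
⌊15/7⌋ = 2, remainder 1
⌊7/1⌋ = 7, remainder 0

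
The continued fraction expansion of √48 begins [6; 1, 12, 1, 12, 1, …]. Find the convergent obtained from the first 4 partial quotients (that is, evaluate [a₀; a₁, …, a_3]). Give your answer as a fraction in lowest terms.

97/14

Work from the innermost term outward:
Start with 1.
12 + 1/(1/1) = 12 + 1/1 = 13/1
1 + 1/(13/1) = 1 + 1/13 = 14/13
6 + 1/(14/13) = 6 + 13/14 = 97/14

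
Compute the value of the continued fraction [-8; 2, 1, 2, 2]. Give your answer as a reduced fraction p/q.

a_0 = -8: -8/1
a_1 = 2: -15/2
a_2 = 1: -23/3
a_3 = 2: -61/8
a_4 = 2: -145/19

-145/19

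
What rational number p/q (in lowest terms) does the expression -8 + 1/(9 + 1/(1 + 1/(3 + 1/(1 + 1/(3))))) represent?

-1469/186

a_0 = -8: -8/1
a_1 = 9: -71/9
a_2 = 1: -79/10
a_3 = 3: -308/39
a_4 = 1: -387/49
a_5 = 3: -1469/186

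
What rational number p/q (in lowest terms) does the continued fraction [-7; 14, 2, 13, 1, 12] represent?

-37642/5431

Start with 12.
1 + 1/(12/1) = 1 + 1/12 = 13/12
13 + 1/(13/12) = 13 + 12/13 = 181/13
2 + 1/(181/13) = 2 + 13/181 = 375/181
14 + 1/(375/181) = 14 + 181/375 = 5431/375
-7 + 1/(5431/375) = -7 + 375/5431 = -37642/5431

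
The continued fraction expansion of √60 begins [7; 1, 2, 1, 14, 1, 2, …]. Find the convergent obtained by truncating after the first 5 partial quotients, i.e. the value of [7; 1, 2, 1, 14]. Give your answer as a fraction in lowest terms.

457/59

Build up convergents one term at a time:
a_0 = 7: 7/1
a_1 = 1: 8/1
a_2 = 2: 23/3
a_3 = 1: 31/4
a_4 = 14: 457/59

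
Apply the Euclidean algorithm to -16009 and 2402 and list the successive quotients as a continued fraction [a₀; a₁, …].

[-7; 2, 1, 60, 1, 12]

-16009 ÷ 2402 → quotient -7, remainder 805
2402 ÷ 805 → quotient 2, remainder 792
805 ÷ 792 → quotient 1, remainder 13
792 ÷ 13 → quotient 60, remainder 12
13 ÷ 12 → quotient 1, remainder 1
12 ÷ 1 → quotient 12, remainder 0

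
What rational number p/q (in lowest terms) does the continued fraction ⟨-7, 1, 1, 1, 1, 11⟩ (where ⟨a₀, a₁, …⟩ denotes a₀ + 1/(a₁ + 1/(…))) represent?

-371/58

Start with 11.
1 + 1/(11/1) = 1 + 1/11 = 12/11
1 + 1/(12/11) = 1 + 11/12 = 23/12
1 + 1/(23/12) = 1 + 12/23 = 35/23
1 + 1/(35/23) = 1 + 23/35 = 58/35
-7 + 1/(58/35) = -7 + 35/58 = -371/58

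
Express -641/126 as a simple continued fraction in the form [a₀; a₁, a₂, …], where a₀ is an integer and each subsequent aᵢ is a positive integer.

-641 ÷ 126 → quotient -6, remainder 115
126 ÷ 115 → quotient 1, remainder 11
115 ÷ 11 → quotient 10, remainder 5
11 ÷ 5 → quotient 2, remainder 1
5 ÷ 1 → quotient 5, remainder 0

[-6; 1, 10, 2, 5]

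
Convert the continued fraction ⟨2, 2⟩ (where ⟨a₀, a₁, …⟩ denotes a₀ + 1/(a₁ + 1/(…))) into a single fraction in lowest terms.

Collapse the nested fraction from the inside out:
Start with 2.
2 + 1/(2/1) = 2 + 1/2 = 5/2

5/2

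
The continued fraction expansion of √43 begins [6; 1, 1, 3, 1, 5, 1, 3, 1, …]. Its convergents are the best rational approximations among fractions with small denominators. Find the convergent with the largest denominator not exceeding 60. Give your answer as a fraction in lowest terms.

341/52

List convergents until the denominator exceeds the bound:
a_0 = 6: 6/1  (≤ bound)
a_1 = 1: 7/1  (≤ bound)
a_2 = 1: 13/2  (≤ bound)
a_3 = 3: 46/7  (≤ bound)
a_4 = 1: 59/9  (≤ bound)
a_5 = 5: 341/52  (≤ bound)
a_6 = 1: 400/61  (> 60, stop)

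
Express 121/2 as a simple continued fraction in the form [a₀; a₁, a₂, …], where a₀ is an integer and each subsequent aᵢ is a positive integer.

[60; 2]

121 ÷ 2 → quotient 60, remainder 1
2 ÷ 1 → quotient 2, remainder 0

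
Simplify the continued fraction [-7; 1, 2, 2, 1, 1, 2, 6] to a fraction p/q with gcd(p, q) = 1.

-1769/281

Build up convergents one term at a time:
a_0 = -7: -7/1
a_1 = 1: -6/1
a_2 = 2: -19/3
a_3 = 2: -44/7
a_4 = 1: -63/10
a_5 = 1: -107/17
a_6 = 2: -277/44
a_7 = 6: -1769/281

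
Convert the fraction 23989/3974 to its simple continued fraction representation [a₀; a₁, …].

[6; 27, 2, 2, 5, 2, 2]

23989 ÷ 3974 → quotient 6, remainder 145
3974 ÷ 145 → quotient 27, remainder 59
145 ÷ 59 → quotient 2, remainder 27
59 ÷ 27 → quotient 2, remainder 5
27 ÷ 5 → quotient 5, remainder 2
5 ÷ 2 → quotient 2, remainder 1
2 ÷ 1 → quotient 2, remainder 0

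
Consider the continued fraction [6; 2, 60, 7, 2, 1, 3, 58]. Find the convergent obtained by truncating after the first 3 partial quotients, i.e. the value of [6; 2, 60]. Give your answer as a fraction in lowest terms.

Start with 60.
2 + 1/(60/1) = 2 + 1/60 = 121/60
6 + 1/(121/60) = 6 + 60/121 = 786/121

786/121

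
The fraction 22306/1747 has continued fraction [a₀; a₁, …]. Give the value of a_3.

Apply division with remainder until the remainder is 0:
22306 ÷ 1747 → quotient 12, remainder 1342
1747 ÷ 1342 → quotient 1, remainder 405
1342 ÷ 405 → quotient 3, remainder 127
405 ÷ 127 → quotient 3, remainder 24

3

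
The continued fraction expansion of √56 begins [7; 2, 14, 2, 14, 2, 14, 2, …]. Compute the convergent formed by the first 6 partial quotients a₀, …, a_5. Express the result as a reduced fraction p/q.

13455/1798

Collapse the nested fraction from the inside out:
Start with 2.
14 + 1/(2/1) = 14 + 1/2 = 29/2
2 + 1/(29/2) = 2 + 2/29 = 60/29
14 + 1/(60/29) = 14 + 29/60 = 869/60
2 + 1/(869/60) = 2 + 60/869 = 1798/869
7 + 1/(1798/869) = 7 + 869/1798 = 13455/1798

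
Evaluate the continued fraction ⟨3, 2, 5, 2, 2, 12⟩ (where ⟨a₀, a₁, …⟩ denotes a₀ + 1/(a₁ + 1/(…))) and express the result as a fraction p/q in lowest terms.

2531/732

a_0 = 3: 3/1
a_1 = 2: 7/2
a_2 = 5: 38/11
a_3 = 2: 83/24
a_4 = 2: 204/59
a_5 = 12: 2531/732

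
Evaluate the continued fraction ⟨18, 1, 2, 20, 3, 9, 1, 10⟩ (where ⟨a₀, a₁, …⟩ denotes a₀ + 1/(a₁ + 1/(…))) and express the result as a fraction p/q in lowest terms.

391086/20945

a_0 = 18: 18/1
a_1 = 1: 19/1
a_2 = 2: 56/3
a_3 = 20: 1139/61
a_4 = 3: 3473/186
a_5 = 9: 32396/1735
a_6 = 1: 35869/1921
a_7 = 10: 391086/20945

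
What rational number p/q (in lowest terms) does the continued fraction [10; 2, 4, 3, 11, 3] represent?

Build up convergents one term at a time:
a_0 = 10: 10/1
a_1 = 2: 21/2
a_2 = 4: 94/9
a_3 = 3: 303/29
a_4 = 11: 3427/328
a_5 = 3: 10584/1013

10584/1013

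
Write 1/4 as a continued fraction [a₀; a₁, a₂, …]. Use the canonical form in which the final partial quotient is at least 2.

1 = 0·4 + 1, so a_0 = 0
4 = 4·1 + 0, so a_1 = 4

[0; 4]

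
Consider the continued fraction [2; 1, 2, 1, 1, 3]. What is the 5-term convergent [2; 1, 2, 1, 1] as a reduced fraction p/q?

a_0 = 2: 2/1
a_1 = 1: 3/1
a_2 = 2: 8/3
a_3 = 1: 11/4
a_4 = 1: 19/7

19/7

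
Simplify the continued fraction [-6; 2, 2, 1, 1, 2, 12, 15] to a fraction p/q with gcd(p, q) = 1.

-32318/5791

Compute successive convergents:
a_0 = -6: -6/1
a_1 = 2: -11/2
a_2 = 2: -28/5
a_3 = 1: -39/7
a_4 = 1: -67/12
a_5 = 2: -173/31
a_6 = 12: -2143/384
a_7 = 15: -32318/5791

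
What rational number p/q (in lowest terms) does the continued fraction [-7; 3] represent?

-20/3

Compute successive convergents:
a_0 = -7: -7/1
a_1 = 3: -20/3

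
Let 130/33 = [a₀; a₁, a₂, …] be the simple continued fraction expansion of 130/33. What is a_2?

130 = 3·33 + 31, so a_0 = 3
33 = 1·31 + 2, so a_1 = 1
31 = 15·2 + 1, so a_2 = 15

15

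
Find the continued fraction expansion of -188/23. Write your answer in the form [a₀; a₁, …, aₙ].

[-9; 1, 4, 1, 3]

Run the Euclidean algorithm, recording each quotient:
-188 = -9·23 + 19, so a_0 = -9
23 = 1·19 + 4, so a_1 = 1
19 = 4·4 + 3, so a_2 = 4
4 = 1·3 + 1, so a_3 = 1
3 = 3·1 + 0, so a_4 = 3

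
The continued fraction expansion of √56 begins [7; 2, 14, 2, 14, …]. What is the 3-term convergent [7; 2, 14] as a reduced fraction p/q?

217/29

Work from the innermost term outward:
Start with 14.
2 + 1/(14/1) = 2 + 1/14 = 29/14
7 + 1/(29/14) = 7 + 14/29 = 217/29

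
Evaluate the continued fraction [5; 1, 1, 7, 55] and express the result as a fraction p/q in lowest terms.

4576/827

Start with 55.
7 + 1/(55/1) = 7 + 1/55 = 386/55
1 + 1/(386/55) = 1 + 55/386 = 441/386
1 + 1/(441/386) = 1 + 386/441 = 827/441
5 + 1/(827/441) = 5 + 441/827 = 4576/827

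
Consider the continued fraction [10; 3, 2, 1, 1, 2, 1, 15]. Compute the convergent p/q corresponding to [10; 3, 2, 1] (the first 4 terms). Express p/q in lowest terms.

Build up convergents one term at a time:
a_0 = 10: 10/1
a_1 = 3: 31/3
a_2 = 2: 72/7
a_3 = 1: 103/10

103/10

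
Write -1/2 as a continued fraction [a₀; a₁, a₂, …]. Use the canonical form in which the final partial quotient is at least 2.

[-1; 2]

-1 = -1·2 + 1, so a_0 = -1
2 = 2·1 + 0, so a_1 = 2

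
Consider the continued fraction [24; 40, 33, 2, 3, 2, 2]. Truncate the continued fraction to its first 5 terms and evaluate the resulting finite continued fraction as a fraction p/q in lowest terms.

Start with 3.
2 + 1/(3/1) = 2 + 1/3 = 7/3
33 + 1/(7/3) = 33 + 3/7 = 234/7
40 + 1/(234/7) = 40 + 7/234 = 9367/234
24 + 1/(9367/234) = 24 + 234/9367 = 225042/9367

225042/9367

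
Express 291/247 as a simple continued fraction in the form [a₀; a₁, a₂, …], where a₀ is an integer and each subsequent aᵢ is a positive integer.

⌊291/247⌋ = 1, remainder 44
⌊247/44⌋ = 5, remainder 27
⌊44/27⌋ = 1, remainder 17
⌊27/17⌋ = 1, remainder 10
⌊17/10⌋ = 1, remainder 7
⌊10/7⌋ = 1, remainder 3
⌊7/3⌋ = 2, remainder 1
⌊3/1⌋ = 3, remainder 0

[1; 5, 1, 1, 1, 1, 2, 3]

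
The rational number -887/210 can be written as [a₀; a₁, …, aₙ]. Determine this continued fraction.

-887 ÷ 210 → quotient -5, remainder 163
210 ÷ 163 → quotient 1, remainder 47
163 ÷ 47 → quotient 3, remainder 22
47 ÷ 22 → quotient 2, remainder 3
22 ÷ 3 → quotient 7, remainder 1
3 ÷ 1 → quotient 3, remainder 0

[-5; 1, 3, 2, 7, 3]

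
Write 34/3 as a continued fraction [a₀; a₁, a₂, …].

34 = 11·3 + 1, so a_0 = 11
3 = 3·1 + 0, so a_1 = 3

[11; 3]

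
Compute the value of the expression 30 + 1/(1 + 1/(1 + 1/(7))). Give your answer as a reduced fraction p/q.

458/15

Collapse the nested fraction from the inside out:
Start with 7.
1 + 1/(7/1) = 1 + 1/7 = 8/7
1 + 1/(8/7) = 1 + 7/8 = 15/8
30 + 1/(15/8) = 30 + 8/15 = 458/15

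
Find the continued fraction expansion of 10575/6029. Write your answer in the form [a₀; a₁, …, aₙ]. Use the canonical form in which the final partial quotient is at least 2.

[1; 1, 3, 15, 3, 2, 6, 2]

Apply division with remainder until the remainder is 0:
10575 = 1·6029 + 4546, so a_0 = 1
6029 = 1·4546 + 1483, so a_1 = 1
4546 = 3·1483 + 97, so a_2 = 3
1483 = 15·97 + 28, so a_3 = 15
97 = 3·28 + 13, so a_4 = 3
28 = 2·13 + 2, so a_5 = 2
13 = 6·2 + 1, so a_6 = 6
2 = 2·1 + 0, so a_7 = 2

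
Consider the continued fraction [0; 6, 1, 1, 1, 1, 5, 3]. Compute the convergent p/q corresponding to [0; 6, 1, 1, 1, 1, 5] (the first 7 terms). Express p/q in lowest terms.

Build up convergents one term at a time:
a_0 = 0: 0/1
a_1 = 6: 1/6
a_2 = 1: 1/7
a_3 = 1: 2/13
a_4 = 1: 3/20
a_5 = 1: 5/33
a_6 = 5: 28/185

28/185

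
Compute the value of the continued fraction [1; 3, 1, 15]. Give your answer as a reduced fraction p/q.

Collapse the nested fraction from the inside out:
Start with 15.
1 + 1/(15/1) = 1 + 1/15 = 16/15
3 + 1/(16/15) = 3 + 15/16 = 63/16
1 + 1/(63/16) = 1 + 16/63 = 79/63

79/63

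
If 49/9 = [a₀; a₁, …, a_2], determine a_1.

2

Run the Euclidean algorithm, recording each quotient:
⌊49/9⌋ = 5, remainder 4
⌊9/4⌋ = 2, remainder 1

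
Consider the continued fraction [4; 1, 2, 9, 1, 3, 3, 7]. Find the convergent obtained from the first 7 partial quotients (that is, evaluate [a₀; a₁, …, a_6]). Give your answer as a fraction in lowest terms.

Start with 3.
3 + 1/(3/1) = 3 + 1/3 = 10/3
1 + 1/(10/3) = 1 + 3/10 = 13/10
9 + 1/(13/10) = 9 + 10/13 = 127/13
2 + 1/(127/13) = 2 + 13/127 = 267/127
1 + 1/(267/127) = 1 + 127/267 = 394/267
4 + 1/(394/267) = 4 + 267/394 = 1843/394

1843/394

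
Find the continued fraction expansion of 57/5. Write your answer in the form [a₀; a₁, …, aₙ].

[11; 2, 2]

Run the Euclidean algorithm, recording each quotient:
⌊57/5⌋ = 11, remainder 2
⌊5/2⌋ = 2, remainder 1
⌊2/1⌋ = 2, remainder 0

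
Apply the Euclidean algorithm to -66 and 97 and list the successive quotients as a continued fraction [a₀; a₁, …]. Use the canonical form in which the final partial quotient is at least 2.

⌊-66/97⌋ = -1, remainder 31
⌊97/31⌋ = 3, remainder 4
⌊31/4⌋ = 7, remainder 3
⌊4/3⌋ = 1, remainder 1
⌊3/1⌋ = 3, remainder 0

[-1; 3, 7, 1, 3]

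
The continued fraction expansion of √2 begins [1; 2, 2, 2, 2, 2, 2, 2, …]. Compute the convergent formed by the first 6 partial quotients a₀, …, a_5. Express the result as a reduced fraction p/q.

a_0 = 1: 1/1
a_1 = 2: 3/2
a_2 = 2: 7/5
a_3 = 2: 17/12
a_4 = 2: 41/29
a_5 = 2: 99/70

99/70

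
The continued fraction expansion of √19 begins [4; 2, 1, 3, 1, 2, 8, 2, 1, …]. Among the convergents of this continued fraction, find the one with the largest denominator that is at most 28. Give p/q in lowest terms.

61/14

a_0 = 4: 4/1  (≤ bound)
a_1 = 2: 9/2  (≤ bound)
a_2 = 1: 13/3  (≤ bound)
a_3 = 3: 48/11  (≤ bound)
a_4 = 1: 61/14  (≤ bound)
a_5 = 2: 170/39  (> 28, stop)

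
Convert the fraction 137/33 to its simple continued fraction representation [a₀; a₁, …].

Run the Euclidean algorithm, recording each quotient:
137 = 4·33 + 5, so a_0 = 4
33 = 6·5 + 3, so a_1 = 6
5 = 1·3 + 2, so a_2 = 1
3 = 1·2 + 1, so a_3 = 1
2 = 2·1 + 0, so a_4 = 2

[4; 6, 1, 1, 2]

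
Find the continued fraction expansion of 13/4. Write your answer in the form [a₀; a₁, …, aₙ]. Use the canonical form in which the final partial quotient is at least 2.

[3; 4]

Repeatedly divide and take the remainder:
13 = 3·4 + 1, so a_0 = 3
4 = 4·1 + 0, so a_1 = 4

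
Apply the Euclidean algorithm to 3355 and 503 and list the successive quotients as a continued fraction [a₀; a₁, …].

Repeatedly divide and take the remainder:
3355 ÷ 503 → quotient 6, remainder 337
503 ÷ 337 → quotient 1, remainder 166
337 ÷ 166 → quotient 2, remainder 5
166 ÷ 5 → quotient 33, remainder 1
5 ÷ 1 → quotient 5, remainder 0

[6; 1, 2, 33, 5]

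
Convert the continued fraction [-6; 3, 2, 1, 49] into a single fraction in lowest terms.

Start with 49.
1 + 1/(49/1) = 1 + 1/49 = 50/49
2 + 1/(50/49) = 2 + 49/50 = 149/50
3 + 1/(149/50) = 3 + 50/149 = 497/149
-6 + 1/(497/149) = -6 + 149/497 = -2833/497

-2833/497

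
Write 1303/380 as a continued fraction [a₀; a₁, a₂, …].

1303 = 3·380 + 163, so a_0 = 3
380 = 2·163 + 54, so a_1 = 2
163 = 3·54 + 1, so a_2 = 3
54 = 54·1 + 0, so a_3 = 54

[3; 2, 3, 54]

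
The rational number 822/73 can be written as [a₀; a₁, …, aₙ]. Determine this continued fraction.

[11; 3, 1, 5, 3]

Repeatedly divide and take the remainder:
⌊822/73⌋ = 11, remainder 19
⌊73/19⌋ = 3, remainder 16
⌊19/16⌋ = 1, remainder 3
⌊16/3⌋ = 5, remainder 1
⌊3/1⌋ = 3, remainder 0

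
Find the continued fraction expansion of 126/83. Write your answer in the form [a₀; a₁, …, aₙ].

126 = 1·83 + 43, so a_0 = 1
83 = 1·43 + 40, so a_1 = 1
43 = 1·40 + 3, so a_2 = 1
40 = 13·3 + 1, so a_3 = 13
3 = 3·1 + 0, so a_4 = 3

[1; 1, 1, 13, 3]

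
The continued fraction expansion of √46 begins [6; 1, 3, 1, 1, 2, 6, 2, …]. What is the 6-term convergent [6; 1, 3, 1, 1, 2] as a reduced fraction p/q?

156/23

Use the convergent recurrence hₖ = aₖ·hₖ₋₁ + hₖ₋₂ (and likewise for the denominators kₖ):
a_0 = 6: 6/1
a_1 = 1: 7/1
a_2 = 3: 27/4
a_3 = 1: 34/5
a_4 = 1: 61/9
a_5 = 2: 156/23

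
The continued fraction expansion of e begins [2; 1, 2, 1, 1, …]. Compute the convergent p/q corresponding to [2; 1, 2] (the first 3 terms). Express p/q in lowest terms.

Start with 2.
1 + 1/(2/1) = 1 + 1/2 = 3/2
2 + 1/(3/2) = 2 + 2/3 = 8/3

8/3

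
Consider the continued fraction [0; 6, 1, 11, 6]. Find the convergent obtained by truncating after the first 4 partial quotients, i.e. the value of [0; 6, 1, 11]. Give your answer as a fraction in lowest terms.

Start with 11.
1 + 1/(11/1) = 1 + 1/11 = 12/11
6 + 1/(12/11) = 6 + 11/12 = 83/12
0 + 1/(83/12) = 0 + 12/83 = 12/83

12/83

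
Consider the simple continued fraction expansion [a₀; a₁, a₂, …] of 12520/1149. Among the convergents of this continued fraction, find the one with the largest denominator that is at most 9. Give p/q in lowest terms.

List convergents until the denominator exceeds the bound:
a_0 = 10: 10/1  (≤ bound)
a_1 = 1: 11/1  (≤ bound)
a_2 = 8: 98/9  (≤ bound)
a_3 = 1: 109/10  (> 9, stop)

98/9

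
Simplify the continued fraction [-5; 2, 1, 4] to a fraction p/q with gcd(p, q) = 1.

-65/14

Compute successive convergents:
a_0 = -5: -5/1
a_1 = 2: -9/2
a_2 = 1: -14/3
a_3 = 4: -65/14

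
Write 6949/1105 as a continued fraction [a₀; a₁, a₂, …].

[6; 3, 2, 6, 2, 3, 3]

6949 ÷ 1105 → quotient 6, remainder 319
1105 ÷ 319 → quotient 3, remainder 148
319 ÷ 148 → quotient 2, remainder 23
148 ÷ 23 → quotient 6, remainder 10
23 ÷ 10 → quotient 2, remainder 3
10 ÷ 3 → quotient 3, remainder 1
3 ÷ 1 → quotient 3, remainder 0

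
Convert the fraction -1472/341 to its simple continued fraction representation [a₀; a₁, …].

Run the Euclidean algorithm, recording each quotient:
⌊-1472/341⌋ = -5, remainder 233
⌊341/233⌋ = 1, remainder 108
⌊233/108⌋ = 2, remainder 17
⌊108/17⌋ = 6, remainder 6
⌊17/6⌋ = 2, remainder 5
⌊6/5⌋ = 1, remainder 1
⌊5/1⌋ = 5, remainder 0

[-5; 1, 2, 6, 2, 1, 5]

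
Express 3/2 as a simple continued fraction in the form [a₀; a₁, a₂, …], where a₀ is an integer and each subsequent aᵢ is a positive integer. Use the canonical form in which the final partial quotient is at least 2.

[1; 2]

Apply division with remainder until the remainder is 0:
3 = 1·2 + 1, so a_0 = 1
2 = 2·1 + 0, so a_1 = 2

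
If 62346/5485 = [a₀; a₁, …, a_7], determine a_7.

Apply division with remainder until the remainder is 0:
62346 ÷ 5485 → quotient 11, remainder 2011
5485 ÷ 2011 → quotient 2, remainder 1463
2011 ÷ 1463 → quotient 1, remainder 548
1463 ÷ 548 → quotient 2, remainder 367
548 ÷ 367 → quotient 1, remainder 181
367 ÷ 181 → quotient 2, remainder 5
181 ÷ 5 → quotient 36, remainder 1
5 ÷ 1 → quotient 5, remainder 0

5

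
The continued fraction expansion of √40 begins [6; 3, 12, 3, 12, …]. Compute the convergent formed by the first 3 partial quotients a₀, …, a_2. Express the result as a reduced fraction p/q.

234/37

Work from the innermost term outward:
Start with 12.
3 + 1/(12/1) = 3 + 1/12 = 37/12
6 + 1/(37/12) = 6 + 12/37 = 234/37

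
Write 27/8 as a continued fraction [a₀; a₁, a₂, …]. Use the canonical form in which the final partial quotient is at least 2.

[3; 2, 1, 2]

Repeatedly divide and take the remainder:
⌊27/8⌋ = 3, remainder 3
⌊8/3⌋ = 2, remainder 2
⌊3/2⌋ = 1, remainder 1
⌊2/1⌋ = 2, remainder 0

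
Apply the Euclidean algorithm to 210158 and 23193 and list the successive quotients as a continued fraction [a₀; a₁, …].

⌊210158/23193⌋ = 9, remainder 1421
⌊23193/1421⌋ = 16, remainder 457
⌊1421/457⌋ = 3, remainder 50
⌊457/50⌋ = 9, remainder 7
⌊50/7⌋ = 7, remainder 1
⌊7/1⌋ = 7, remainder 0

[9; 16, 3, 9, 7, 7]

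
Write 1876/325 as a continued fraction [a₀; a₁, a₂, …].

Repeatedly divide and take the remainder:
1876 = 5·325 + 251, so a_0 = 5
325 = 1·251 + 74, so a_1 = 1
251 = 3·74 + 29, so a_2 = 3
74 = 2·29 + 16, so a_3 = 2
29 = 1·16 + 13, so a_4 = 1
16 = 1·13 + 3, so a_5 = 1
13 = 4·3 + 1, so a_6 = 4
3 = 3·1 + 0, so a_7 = 3

[5; 1, 3, 2, 1, 1, 4, 3]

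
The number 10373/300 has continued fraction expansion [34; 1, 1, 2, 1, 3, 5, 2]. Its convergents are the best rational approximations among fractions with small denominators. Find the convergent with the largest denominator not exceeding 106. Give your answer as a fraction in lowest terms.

899/26

a_0 = 34: 34/1  (≤ bound)
a_1 = 1: 35/1  (≤ bound)
a_2 = 1: 69/2  (≤ bound)
a_3 = 2: 173/5  (≤ bound)
a_4 = 1: 242/7  (≤ bound)
a_5 = 3: 899/26  (≤ bound)
a_6 = 5: 4737/137  (> 106, stop)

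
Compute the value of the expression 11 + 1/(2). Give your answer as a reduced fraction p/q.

Start with 2.
11 + 1/(2/1) = 11 + 1/2 = 23/2

23/2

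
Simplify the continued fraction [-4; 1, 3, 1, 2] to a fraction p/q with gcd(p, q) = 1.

-45/14

a_0 = -4: -4/1
a_1 = 1: -3/1
a_2 = 3: -13/4
a_3 = 1: -16/5
a_4 = 2: -45/14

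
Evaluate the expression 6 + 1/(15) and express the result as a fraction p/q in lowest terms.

Use the convergent recurrence hₖ = aₖ·hₖ₋₁ + hₖ₋₂ (and likewise for the denominators kₖ):
a_0 = 6: 6/1
a_1 = 15: 91/15

91/15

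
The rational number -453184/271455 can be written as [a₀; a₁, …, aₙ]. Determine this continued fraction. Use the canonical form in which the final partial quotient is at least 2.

[-2; 3, 39, 2, 2, 7, 15, 4]

-453184 = -2·271455 + 89726, so a_0 = -2
271455 = 3·89726 + 2277, so a_1 = 3
89726 = 39·2277 + 923, so a_2 = 39
2277 = 2·923 + 431, so a_3 = 2
923 = 2·431 + 61, so a_4 = 2
431 = 7·61 + 4, so a_5 = 7
61 = 15·4 + 1, so a_6 = 15
4 = 4·1 + 0, so a_7 = 4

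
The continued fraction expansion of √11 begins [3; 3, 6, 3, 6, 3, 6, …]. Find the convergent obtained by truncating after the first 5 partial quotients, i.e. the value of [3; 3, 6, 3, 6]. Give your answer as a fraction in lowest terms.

Start with 6.
3 + 1/(6/1) = 3 + 1/6 = 19/6
6 + 1/(19/6) = 6 + 6/19 = 120/19
3 + 1/(120/19) = 3 + 19/120 = 379/120
3 + 1/(379/120) = 3 + 120/379 = 1257/379

1257/379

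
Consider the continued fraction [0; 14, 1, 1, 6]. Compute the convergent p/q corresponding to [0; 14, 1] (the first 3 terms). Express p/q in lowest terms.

1/15

Build up convergents one term at a time:
a_0 = 0: 0/1
a_1 = 14: 1/14
a_2 = 1: 1/15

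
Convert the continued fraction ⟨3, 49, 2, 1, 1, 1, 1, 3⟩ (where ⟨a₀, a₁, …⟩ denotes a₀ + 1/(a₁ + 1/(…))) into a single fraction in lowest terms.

Start with 3.
1 + 1/(3/1) = 1 + 1/3 = 4/3
1 + 1/(4/3) = 1 + 3/4 = 7/4
1 + 1/(7/4) = 1 + 4/7 = 11/7
1 + 1/(11/7) = 1 + 7/11 = 18/11
2 + 1/(18/11) = 2 + 11/18 = 47/18
49 + 1/(47/18) = 49 + 18/47 = 2321/47
3 + 1/(2321/47) = 3 + 47/2321 = 7010/2321

7010/2321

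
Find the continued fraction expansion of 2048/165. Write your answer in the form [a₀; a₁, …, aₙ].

2048 ÷ 165 → quotient 12, remainder 68
165 ÷ 68 → quotient 2, remainder 29
68 ÷ 29 → quotient 2, remainder 10
29 ÷ 10 → quotient 2, remainder 9
10 ÷ 9 → quotient 1, remainder 1
9 ÷ 1 → quotient 9, remainder 0

[12; 2, 2, 2, 1, 9]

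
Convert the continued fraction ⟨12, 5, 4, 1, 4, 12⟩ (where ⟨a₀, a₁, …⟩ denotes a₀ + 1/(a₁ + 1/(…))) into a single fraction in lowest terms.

18605/1526

a_0 = 12: 12/1
a_1 = 5: 61/5
a_2 = 4: 256/21
a_3 = 1: 317/26
a_4 = 4: 1524/125
a_5 = 12: 18605/1526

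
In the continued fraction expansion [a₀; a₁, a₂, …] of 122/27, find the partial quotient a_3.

13

⌊122/27⌋ = 4, remainder 14
⌊27/14⌋ = 1, remainder 13
⌊14/13⌋ = 1, remainder 1
⌊13/1⌋ = 13, remainder 0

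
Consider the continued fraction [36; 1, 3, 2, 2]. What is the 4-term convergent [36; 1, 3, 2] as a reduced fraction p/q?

Build up convergents one term at a time:
a_0 = 36: 36/1
a_1 = 1: 37/1
a_2 = 3: 147/4
a_3 = 2: 331/9

331/9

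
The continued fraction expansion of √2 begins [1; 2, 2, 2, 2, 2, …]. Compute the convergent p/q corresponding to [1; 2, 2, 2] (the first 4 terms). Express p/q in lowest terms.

17/12

Start with 2.
2 + 1/(2/1) = 2 + 1/2 = 5/2
2 + 1/(5/2) = 2 + 2/5 = 12/5
1 + 1/(12/5) = 1 + 5/12 = 17/12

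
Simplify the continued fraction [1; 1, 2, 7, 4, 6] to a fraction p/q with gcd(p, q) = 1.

a_0 = 1: 1/1
a_1 = 1: 2/1
a_2 = 2: 5/3
a_3 = 7: 37/22
a_4 = 4: 153/91
a_5 = 6: 955/568

955/568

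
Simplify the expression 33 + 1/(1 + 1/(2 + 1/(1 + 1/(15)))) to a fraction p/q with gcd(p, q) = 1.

2126/63

Start with 15.
1 + 1/(15/1) = 1 + 1/15 = 16/15
2 + 1/(16/15) = 2 + 15/16 = 47/16
1 + 1/(47/16) = 1 + 16/47 = 63/47
33 + 1/(63/47) = 33 + 47/63 = 2126/63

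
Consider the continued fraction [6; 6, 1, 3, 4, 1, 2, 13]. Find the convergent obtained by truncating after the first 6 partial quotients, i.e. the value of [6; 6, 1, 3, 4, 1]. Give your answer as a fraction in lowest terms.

873/142

a_0 = 6: 6/1
a_1 = 6: 37/6
a_2 = 1: 43/7
a_3 = 3: 166/27
a_4 = 4: 707/115
a_5 = 1: 873/142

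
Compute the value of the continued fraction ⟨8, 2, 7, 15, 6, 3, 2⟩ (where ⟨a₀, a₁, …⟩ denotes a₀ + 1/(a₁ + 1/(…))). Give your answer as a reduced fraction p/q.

a_0 = 8: 8/1
a_1 = 2: 17/2
a_2 = 7: 127/15
a_3 = 15: 1922/227
a_4 = 6: 11659/1377
a_5 = 3: 36899/4358
a_6 = 2: 85457/10093

85457/10093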